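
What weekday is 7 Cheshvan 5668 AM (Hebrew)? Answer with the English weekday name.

In the Gregorian calendar this is 15 October 1907 (JDN 2417864).
JDN 2417864 mod 7 = 1, and JDN 0 was a Monday, so this is a Tuesday.

Tuesday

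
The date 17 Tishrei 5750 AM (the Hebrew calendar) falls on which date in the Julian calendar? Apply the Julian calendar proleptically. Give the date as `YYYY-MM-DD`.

1989-10-03

Julian Day Number of the source date = 2447816.
Converting JDN 2447816 to the Julian calendar gives 3 October 1989 CE.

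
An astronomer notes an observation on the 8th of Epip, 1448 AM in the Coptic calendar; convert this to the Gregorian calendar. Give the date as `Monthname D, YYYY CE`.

Both dates share Julian Day Number 2353854; in the Gregorian calendar that is 13 July 1732 CE.

July 13, 1732 CE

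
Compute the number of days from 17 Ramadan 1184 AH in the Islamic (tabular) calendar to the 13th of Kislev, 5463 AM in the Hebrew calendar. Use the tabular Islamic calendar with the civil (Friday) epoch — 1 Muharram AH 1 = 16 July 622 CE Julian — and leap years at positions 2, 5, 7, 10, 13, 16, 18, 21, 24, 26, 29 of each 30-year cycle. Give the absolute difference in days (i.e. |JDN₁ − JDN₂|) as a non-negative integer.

24869

First date → JDN 2367908; second date → JDN 2343039.
The interval is |2367908 − 2343039| = 24869 days.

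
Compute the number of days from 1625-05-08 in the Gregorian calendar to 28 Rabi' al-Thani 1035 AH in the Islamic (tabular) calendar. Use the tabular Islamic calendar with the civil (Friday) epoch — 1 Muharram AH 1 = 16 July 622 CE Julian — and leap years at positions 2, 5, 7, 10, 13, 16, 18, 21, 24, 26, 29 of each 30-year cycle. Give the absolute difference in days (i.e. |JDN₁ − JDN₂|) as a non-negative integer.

264

First date → JDN 2314707; second date → JDN 2314971.
The interval is |2314707 − 2314971| = 264 days.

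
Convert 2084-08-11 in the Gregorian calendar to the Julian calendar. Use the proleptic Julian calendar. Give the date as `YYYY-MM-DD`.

2084-07-29

The Julian–Gregorian offset here is 13 days (Julian trailing).
11 August 2084 Gregorian − 13 days → 29 July 2084 Julian.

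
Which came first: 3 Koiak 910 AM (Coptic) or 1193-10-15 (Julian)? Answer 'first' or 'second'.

second

First date → JDN 2157134; second date → JDN 2157089.
JDN 2157089 < JDN 2157134, so the second date is earlier.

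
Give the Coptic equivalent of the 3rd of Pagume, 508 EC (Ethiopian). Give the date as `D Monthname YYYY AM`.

3 Pi Kogi Enavot 232 AM

The source date corresponds to 28 August 516 in the proleptic Gregorian calendar (JDN 1909765).
That day falls on 3 Pi Kogi Enavot 232 AM in the Coptic calendar.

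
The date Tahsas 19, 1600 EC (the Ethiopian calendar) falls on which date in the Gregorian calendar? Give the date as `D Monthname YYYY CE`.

26 December 1607 CE

Julian Day Number of the source date = 2308364.
Converting JDN 2308364 to the Gregorian calendar gives 26 December 1607 CE.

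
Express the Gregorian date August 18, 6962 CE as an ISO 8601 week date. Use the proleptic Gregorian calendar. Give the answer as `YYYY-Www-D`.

The weekday is Wednesday (ISO weekday 3).
That Wednesday belongs to ISO week 33 of ISO year 6962.

6962-W33-3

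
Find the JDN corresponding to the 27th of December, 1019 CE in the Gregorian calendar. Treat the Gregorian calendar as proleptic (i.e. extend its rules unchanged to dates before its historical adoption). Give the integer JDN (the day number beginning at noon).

JDN 2299161 is 15 October 1582 CE (Gregorian); the target day is −205559 days from there, so JDN = 2093602.

2093602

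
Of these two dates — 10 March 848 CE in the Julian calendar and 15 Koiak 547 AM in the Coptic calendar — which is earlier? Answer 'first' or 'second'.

second

The two dates have Julian Day Numbers 2030859 and 2024560 respectively.
Since 2024560 < 2030859, the second date comes first.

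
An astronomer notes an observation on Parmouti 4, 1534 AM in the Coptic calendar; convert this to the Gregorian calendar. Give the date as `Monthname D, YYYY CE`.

April 11, 1818 CE

Both dates share Julian Day Number 2385171; in the Gregorian calendar that is 11 April 1818 CE.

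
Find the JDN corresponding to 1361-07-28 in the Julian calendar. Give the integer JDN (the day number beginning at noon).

2218372

Equivalently 5 August 1361 (proleptic Gregorian).
JDN 2451545 is 1 January 2000 CE (Gregorian); the target day is −233173 days from there, so JDN = 2218372.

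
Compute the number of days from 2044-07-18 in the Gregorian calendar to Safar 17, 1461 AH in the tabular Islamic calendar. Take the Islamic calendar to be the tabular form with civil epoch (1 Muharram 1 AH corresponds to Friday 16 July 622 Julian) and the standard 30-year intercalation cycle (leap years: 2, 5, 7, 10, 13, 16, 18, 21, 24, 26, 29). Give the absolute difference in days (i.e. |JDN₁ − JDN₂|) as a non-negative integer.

JDN of the first date = 2467815.
JDN of the second date = 2465861.
|2465861 − 2467815| = 1954.

1954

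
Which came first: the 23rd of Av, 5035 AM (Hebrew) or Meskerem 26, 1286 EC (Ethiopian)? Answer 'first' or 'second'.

The two dates have Julian Day Numbers 2186980 and 2193592 respectively.
Since 2186980 < 2193592, the first date comes first.

first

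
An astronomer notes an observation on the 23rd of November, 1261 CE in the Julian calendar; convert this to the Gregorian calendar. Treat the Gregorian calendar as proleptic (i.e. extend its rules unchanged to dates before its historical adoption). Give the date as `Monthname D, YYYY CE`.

November 30, 1261 CE

The Julian–Gregorian offset here is 7 days (Julian trailing).
23 November 1261 Julian + 7 days → 30 November 1261 Gregorian.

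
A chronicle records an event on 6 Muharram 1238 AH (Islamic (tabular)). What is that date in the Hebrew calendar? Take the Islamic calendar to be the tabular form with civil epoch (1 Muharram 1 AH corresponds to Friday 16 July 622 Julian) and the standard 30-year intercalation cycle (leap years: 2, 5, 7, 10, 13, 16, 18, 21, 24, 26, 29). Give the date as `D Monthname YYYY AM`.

8 Tishrei 5583 AM

Both dates share Julian Day Number 2386797; in the Hebrew calendar that is 8 Tishrei 5583 AM.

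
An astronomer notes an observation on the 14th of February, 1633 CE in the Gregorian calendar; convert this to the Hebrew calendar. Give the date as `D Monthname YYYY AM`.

4 Adar 5393 AM

Julian Day Number of the source date = 2317546.
Converting JDN 2317546 to the Hebrew calendar gives 4 Adar 5393 AM.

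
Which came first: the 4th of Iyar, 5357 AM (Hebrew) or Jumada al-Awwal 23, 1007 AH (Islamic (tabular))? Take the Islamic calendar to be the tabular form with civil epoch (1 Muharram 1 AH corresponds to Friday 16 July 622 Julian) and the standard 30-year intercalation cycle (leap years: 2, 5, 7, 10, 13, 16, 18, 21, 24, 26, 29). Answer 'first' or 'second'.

first

Converting both to JDN: 2304464 vs 2305073; the smaller is the first.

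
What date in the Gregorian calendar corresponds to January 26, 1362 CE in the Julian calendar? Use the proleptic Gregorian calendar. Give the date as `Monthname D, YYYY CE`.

February 3, 1362 CE

At this point the Julian calendar is 8 days behind the Gregorian.
26 January 1362 Julian + 8 days → 3 February 1362 Gregorian.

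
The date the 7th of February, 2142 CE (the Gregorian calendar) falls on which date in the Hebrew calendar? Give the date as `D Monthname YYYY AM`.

Both dates share Julian Day Number 2503447; in the Hebrew calendar that is 12 Shevat 5902 AM.

12 Shevat 5902 AM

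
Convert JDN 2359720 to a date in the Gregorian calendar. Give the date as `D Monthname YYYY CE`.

4 August 1748 CE

Counting from JDN 2299161 = 15 Oct 1582 gives an offset of 60559 days.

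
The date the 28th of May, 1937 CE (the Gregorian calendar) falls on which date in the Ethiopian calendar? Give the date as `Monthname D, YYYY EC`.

Both dates share Julian Day Number 2428682; in the Ethiopian calendar that is 20 Ginbot 1929 EC.

Ginbot 20, 1929 EC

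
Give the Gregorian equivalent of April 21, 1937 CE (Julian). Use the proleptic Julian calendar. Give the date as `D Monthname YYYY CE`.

For dates in this range the Gregorian date is 13 days ahead of the Julian.
21 April 1937 Julian + 13 days → 4 May 1937 Gregorian.

4 May 1937 CE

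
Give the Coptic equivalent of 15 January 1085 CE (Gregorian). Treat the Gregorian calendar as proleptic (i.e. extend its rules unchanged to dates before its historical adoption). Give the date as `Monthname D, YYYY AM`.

Julian Day Number of the source date = 2117363.
Converting JDN 2117363 to the Coptic calendar gives 14 Tobi 801 AM.

Tobi 14, 801 AM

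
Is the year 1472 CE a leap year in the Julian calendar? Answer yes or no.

yes

1472 mod 4 = 0, so it is a leap year in the Julian calendar.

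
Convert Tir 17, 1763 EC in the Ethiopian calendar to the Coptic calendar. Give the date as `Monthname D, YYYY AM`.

Julian Day Number of the source date = 2367927.
Converting JDN 2367927 to the Coptic calendar gives 17 Tobi 1487 AM.

Tobi 17, 1487 AM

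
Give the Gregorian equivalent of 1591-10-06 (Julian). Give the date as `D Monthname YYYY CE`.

16 October 1591 CE

For dates in this range the Gregorian date is 10 days ahead of the Julian.
6 October 1591 Julian + 10 days → 16 October 1591 Gregorian.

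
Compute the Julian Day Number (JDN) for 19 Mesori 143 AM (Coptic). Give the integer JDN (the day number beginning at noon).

Equivalently 13 August 427 (proleptic Gregorian).
JDN 2451545 is 1 January 2000 CE (Gregorian); the target day is −574302 days from there, so JDN = 1877243.

1877243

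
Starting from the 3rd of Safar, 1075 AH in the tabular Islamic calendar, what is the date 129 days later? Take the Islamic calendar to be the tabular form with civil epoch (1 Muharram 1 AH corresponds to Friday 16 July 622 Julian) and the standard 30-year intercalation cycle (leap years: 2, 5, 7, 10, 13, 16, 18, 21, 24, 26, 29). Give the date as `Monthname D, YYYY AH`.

The starting date is JDN 2329062; 2329062 + 129 = 2329191.
JDN 2329191 corresponds to Jumada al-Thani 14, 1075 AH.

Jumada al-Thani 14, 1075 AH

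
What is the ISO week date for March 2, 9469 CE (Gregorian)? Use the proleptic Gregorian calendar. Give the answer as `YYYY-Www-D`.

9469-W09-2

The weekday is Tuesday (ISO weekday 2).
That Tuesday belongs to ISO week 9 of ISO year 9469.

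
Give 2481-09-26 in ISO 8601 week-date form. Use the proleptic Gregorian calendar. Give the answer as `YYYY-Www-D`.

2481-W39-5

The weekday is Friday (ISO weekday 5).
That Friday belongs to ISO week 39 of ISO year 2481.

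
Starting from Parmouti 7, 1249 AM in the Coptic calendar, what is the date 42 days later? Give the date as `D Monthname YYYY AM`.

JDN of Parmouti 7, 1249 AM = 2281078.
2281078 + 42 = 2281120.
JDN 2281120 in the Coptic calendar is 19 Pashons 1249 AM.

19 Pashons 1249 AM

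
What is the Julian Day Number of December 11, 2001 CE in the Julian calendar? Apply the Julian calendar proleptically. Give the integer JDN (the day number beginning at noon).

In the Gregorian calendar the same day is 24 December 2001.
JDN 2451545 is 1 January 2000 CE (Gregorian); the target day is +723 days from there, so JDN = 2452268.

2452268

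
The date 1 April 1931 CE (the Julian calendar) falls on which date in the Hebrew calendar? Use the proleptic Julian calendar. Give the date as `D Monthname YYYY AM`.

Both dates share Julian Day Number 2426446; in the Hebrew calendar that is 27 Nisan 5691 AM.

27 Nisan 5691 AM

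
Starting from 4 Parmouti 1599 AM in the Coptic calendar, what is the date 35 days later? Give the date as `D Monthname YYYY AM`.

9 Pashons 1599 AM

The starting date is JDN 2408912; 2408912 + 35 = 2408947.
JDN 2408947 corresponds to 9 Pashons 1599 AM.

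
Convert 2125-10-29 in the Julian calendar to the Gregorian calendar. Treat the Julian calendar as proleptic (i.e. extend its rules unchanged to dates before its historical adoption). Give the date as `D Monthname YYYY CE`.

12 November 2125 CE

The Julian–Gregorian offset here is 14 days (Julian trailing).
29 October 2125 Julian + 14 days → 12 November 2125 Gregorian.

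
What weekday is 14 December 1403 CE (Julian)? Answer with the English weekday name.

Friday

Equivalently 23 December 1403 Gregorian, JDN 2233851.
JDN 2233851 mod 7 = 4, and JDN 0 was a Monday, so this is a Friday.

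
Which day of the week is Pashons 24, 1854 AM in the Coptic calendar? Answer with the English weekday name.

This is JDN 2502101 (2 June 2138 Gregorian).
2502101 ≡ 0 (mod 7); counting from Monday = 0 gives Monday.

Monday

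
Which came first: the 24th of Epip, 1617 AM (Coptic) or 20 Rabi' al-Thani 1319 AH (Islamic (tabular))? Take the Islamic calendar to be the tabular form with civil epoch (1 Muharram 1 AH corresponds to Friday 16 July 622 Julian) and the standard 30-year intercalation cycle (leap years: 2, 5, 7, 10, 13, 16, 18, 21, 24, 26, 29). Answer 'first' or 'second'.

first

First date → JDN 2415597; second date → JDN 2415603.
JDN 2415597 < JDN 2415603, so the first date is earlier.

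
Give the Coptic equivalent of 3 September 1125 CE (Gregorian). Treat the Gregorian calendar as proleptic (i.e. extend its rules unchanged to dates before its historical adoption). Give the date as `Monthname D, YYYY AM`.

Pi Kogi Enavot 4, 841 AM

Julian Day Number of the source date = 2132203.
Converting JDN 2132203 to the Coptic calendar gives 4 Pi Kogi Enavot 841 AM.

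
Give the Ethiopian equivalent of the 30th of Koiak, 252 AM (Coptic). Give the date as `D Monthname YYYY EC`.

Both dates share Julian Day Number 1916827; in the Ethiopian calendar that is 30 Tahsas 528 EC.

30 Tahsas 528 EC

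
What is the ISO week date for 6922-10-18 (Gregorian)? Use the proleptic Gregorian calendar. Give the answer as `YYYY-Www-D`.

6922-W42-7

The weekday is Sunday (ISO weekday 7).
That Sunday belongs to ISO week 42 of ISO year 6922.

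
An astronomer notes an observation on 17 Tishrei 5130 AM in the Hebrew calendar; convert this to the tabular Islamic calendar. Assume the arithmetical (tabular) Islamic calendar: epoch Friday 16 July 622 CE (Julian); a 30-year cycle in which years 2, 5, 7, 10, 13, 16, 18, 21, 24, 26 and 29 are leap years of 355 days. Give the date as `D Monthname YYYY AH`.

16 Safar 771 AH

Julian Day Number of the source date = 2221347.
Converting JDN 2221347 to the tabular Islamic calendar gives 16 Safar 771 AH.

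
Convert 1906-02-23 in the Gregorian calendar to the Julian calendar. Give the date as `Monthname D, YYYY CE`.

February 10, 1906 CE

At this point the Julian calendar is 13 days behind the Gregorian.
23 February 1906 Gregorian − 13 days → 10 February 1906 Julian.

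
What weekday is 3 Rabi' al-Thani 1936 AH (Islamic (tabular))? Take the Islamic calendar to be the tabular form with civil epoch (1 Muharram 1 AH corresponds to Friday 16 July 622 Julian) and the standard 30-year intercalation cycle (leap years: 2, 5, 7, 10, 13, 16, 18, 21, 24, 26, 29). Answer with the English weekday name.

Friday

In the Gregorian calendar this is 5 March 2500 (JDN 2634230).
Since JDN mod 7 = 4 (0 = Monday), the day is Friday.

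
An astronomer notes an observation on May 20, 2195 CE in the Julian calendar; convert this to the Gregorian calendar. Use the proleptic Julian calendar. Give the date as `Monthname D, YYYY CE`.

June 3, 2195 CE

For dates in this range the Gregorian date is 14 days ahead of the Julian.
20 May 2195 Julian + 14 days → 3 June 2195 Gregorian.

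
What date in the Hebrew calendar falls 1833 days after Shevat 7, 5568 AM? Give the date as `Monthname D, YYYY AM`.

Adar I 11, 5573 AM

Counting 1833 days forward from JDN 2381453 reaches JDN 2383286, which is Adar I 11, 5573 AM.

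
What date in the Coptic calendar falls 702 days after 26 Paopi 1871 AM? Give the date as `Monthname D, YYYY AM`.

Thout 27, 1873 AM

The starting date is JDN 2508102; 2508102 + 702 = 2508804.
JDN 2508804 corresponds to Thout 27, 1873 AM.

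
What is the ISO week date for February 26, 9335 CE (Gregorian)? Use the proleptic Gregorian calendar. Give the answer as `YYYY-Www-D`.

9335-W08-6

The weekday is Saturday (ISO weekday 6).
That Saturday belongs to ISO week 8 of ISO year 9335.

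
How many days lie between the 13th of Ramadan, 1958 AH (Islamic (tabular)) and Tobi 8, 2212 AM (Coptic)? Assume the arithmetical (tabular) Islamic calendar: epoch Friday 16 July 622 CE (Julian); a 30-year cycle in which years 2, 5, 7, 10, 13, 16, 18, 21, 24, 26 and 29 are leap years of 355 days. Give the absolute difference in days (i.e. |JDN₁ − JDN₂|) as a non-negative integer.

9459

JDN of the first date = 2642184.
JDN of the second date = 2632725.
|2632725 − 2642184| = 9459.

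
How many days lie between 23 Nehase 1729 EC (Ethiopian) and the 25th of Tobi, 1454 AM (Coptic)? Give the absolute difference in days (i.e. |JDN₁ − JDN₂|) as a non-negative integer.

First date → JDN 2355725; second date → JDN 2355882.
The interval is |2355725 − 2355882| = 157 days.

157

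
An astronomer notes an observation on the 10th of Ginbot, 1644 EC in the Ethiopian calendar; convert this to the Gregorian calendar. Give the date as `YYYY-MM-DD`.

Julian Day Number of the source date = 2324576.
Converting JDN 2324576 to the Gregorian calendar gives 15 May 1652 CE.

1652-05-15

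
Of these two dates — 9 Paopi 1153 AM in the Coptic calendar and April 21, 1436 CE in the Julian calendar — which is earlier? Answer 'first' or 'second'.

second

First date → JDN 2245836; second date → JDN 2245668.
JDN 2245668 < JDN 2245836, so the second date is earlier.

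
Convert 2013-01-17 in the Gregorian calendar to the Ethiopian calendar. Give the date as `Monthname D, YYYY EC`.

Tir 9, 2005 EC

Both dates share Julian Day Number 2456310; in the Ethiopian calendar that is 9 Tir 2005 EC.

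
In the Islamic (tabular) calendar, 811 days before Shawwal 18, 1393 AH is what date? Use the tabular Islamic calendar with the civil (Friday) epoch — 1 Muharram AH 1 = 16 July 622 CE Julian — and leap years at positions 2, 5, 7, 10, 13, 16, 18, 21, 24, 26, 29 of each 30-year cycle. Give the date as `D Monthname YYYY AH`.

JDN of Shawwal 18, 1393 AH = 2442001.
2442001 − 811 = 2441190.
JDN 2441190 in the tabular Islamic calendar is 4 Rajab 1391 AH.

4 Rajab 1391 AH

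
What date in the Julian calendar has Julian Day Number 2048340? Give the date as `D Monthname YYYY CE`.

JDN 2048340 is 23 January 896 in the proleptic Gregorian calendar.
In the Julian calendar that day is 19 January 896 CE.

19 January 896 CE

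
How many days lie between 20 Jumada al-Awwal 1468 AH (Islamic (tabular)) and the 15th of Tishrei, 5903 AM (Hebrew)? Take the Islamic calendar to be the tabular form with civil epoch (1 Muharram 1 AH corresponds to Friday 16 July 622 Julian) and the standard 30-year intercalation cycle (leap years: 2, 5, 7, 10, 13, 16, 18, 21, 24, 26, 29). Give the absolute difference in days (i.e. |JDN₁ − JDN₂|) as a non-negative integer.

First date → JDN 2468433; second date → JDN 2503686.
The interval is |2468433 − 2503686| = 35253 days.

35253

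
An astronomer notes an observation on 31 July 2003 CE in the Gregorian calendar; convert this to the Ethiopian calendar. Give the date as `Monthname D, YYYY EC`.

Hamle 24, 1995 EC

Julian Day Number of the source date = 2452852.
Converting JDN 2452852 to the Ethiopian calendar gives 24 Hamle 1995 EC.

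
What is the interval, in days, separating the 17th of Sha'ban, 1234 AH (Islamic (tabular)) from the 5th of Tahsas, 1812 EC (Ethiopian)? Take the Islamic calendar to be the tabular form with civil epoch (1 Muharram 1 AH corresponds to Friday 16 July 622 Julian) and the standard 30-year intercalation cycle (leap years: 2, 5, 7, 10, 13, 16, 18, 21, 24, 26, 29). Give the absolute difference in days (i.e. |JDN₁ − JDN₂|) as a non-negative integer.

JDN of the first date = 2385597.
JDN of the second date = 2385783.
|2385783 − 2385597| = 186.

186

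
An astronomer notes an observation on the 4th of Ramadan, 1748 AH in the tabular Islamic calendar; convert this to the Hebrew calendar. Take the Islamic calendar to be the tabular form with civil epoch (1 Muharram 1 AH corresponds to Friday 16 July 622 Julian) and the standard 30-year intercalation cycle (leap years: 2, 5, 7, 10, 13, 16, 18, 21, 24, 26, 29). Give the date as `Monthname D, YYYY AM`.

Adar II 5, 6078 AM

The source date corresponds to 8 March 2318 in the Gregorian calendar (JDN 2567758).
That day falls on 5 Adar II 6078 AM in the Hebrew calendar.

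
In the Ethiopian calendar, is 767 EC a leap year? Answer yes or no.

yes

767 mod 4 = 3; in the Ethiopian calendar a year is leap when year mod 4 = 3, so it is a leap year.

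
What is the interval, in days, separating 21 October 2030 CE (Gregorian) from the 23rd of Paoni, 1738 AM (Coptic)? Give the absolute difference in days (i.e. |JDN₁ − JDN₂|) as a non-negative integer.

3035

JDN of the first date = 2462796.
JDN of the second date = 2459761.
|2459761 − 2462796| = 3035.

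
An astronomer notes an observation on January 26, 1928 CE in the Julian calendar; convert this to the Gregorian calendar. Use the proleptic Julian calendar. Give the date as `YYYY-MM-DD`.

1928-02-08

The Julian–Gregorian offset here is 13 days (Julian trailing).
26 January 1928 Julian + 13 days → 8 February 1928 Gregorian.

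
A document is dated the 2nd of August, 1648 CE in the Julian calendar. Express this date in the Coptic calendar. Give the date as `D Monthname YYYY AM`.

9 Mesori 1364 AM

The source date corresponds to 12 August 1648 in the Gregorian calendar (JDN 2323204).
That day falls on 9 Mesori 1364 AM in the Coptic calendar.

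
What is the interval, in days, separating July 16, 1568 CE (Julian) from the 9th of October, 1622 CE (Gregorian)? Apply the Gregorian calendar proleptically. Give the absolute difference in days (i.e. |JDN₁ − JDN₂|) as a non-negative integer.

19798

JDN of the first date = 2293967.
JDN of the second date = 2313765.
|2313765 − 2293967| = 19798.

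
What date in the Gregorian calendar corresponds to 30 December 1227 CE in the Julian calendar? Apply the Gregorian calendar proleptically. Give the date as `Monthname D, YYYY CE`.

At this point the Julian calendar is 7 days behind the Gregorian.
30 December 1227 Julian + 7 days → 6 January 1228 Gregorian.

January 6, 1228 CE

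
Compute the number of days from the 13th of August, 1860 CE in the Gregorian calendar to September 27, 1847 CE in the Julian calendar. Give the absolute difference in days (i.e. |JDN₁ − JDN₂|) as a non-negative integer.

4692

First date → JDN 2400636; second date → JDN 2395944.
The interval is |2400636 − 2395944| = 4692 days.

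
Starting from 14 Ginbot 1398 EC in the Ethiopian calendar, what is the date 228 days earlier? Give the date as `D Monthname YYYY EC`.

JDN of 14 Ginbot 1398 EC = 2234728.
2234728 − 228 = 2234500.
JDN 2234500 in the Ethiopian calendar is 26 Meskerem 1398 EC.

26 Meskerem 1398 EC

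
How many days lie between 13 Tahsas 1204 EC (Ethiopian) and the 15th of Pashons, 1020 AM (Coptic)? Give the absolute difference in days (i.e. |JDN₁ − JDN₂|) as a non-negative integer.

JDN of the first date = 2163719.
JDN of the second date = 2197474.
|2197474 − 2163719| = 33755.

33755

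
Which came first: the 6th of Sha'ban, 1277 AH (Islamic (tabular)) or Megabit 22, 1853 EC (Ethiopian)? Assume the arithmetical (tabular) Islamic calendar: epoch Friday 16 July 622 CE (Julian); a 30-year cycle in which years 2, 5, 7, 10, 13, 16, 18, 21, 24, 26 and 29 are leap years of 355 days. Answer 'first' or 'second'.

Converting both to JDN: 2400824 vs 2400865; the smaller is the first.

first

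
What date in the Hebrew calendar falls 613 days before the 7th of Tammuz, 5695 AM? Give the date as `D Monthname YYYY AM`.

Counting 613 days back from JDN 2427992 reaches JDN 2427379, which is 13 Cheshvan 5694 AM.

13 Cheshvan 5694 AM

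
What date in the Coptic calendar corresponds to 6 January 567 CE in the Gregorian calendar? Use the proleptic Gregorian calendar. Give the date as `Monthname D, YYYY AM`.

Tobi 9, 283 AM

Julian Day Number of the source date = 1928158.
Converting JDN 1928158 to the Coptic calendar gives 9 Tobi 283 AM.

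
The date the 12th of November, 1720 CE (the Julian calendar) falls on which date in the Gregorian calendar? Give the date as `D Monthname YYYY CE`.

23 November 1720 CE

At this point the Julian calendar is 11 days behind the Gregorian.
12 November 1720 Julian + 11 days → 23 November 1720 Gregorian.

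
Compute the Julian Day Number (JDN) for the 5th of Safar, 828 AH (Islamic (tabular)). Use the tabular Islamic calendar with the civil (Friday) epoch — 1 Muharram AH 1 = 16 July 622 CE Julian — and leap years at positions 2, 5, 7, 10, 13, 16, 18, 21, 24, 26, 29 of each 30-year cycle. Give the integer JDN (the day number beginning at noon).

In the proleptic Gregorian calendar the same day is 5 January 1425.
JDN 2400001 is 17 November 1858 CE (Gregorian), MJD 0; the target day is −158466 days from there, so JDN = 2241535.

2241535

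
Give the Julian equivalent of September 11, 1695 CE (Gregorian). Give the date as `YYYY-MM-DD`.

1695-09-01

At this point the Julian calendar is 10 days behind the Gregorian.
11 September 1695 Gregorian − 10 days → 1 September 1695 Julian.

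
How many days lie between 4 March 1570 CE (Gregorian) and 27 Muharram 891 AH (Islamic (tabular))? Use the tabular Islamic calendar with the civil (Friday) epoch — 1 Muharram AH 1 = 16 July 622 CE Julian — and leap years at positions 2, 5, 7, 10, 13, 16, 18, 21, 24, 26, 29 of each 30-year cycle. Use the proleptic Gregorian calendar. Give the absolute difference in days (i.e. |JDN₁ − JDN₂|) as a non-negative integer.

JDN of the first date = 2294553.
JDN of the second date = 2263852.
|2263852 − 2294553| = 30701.

30701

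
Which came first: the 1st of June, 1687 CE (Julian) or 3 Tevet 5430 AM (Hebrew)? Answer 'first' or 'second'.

Converting both to JDN: 2337386 vs 2331010; the smaller is the second.

second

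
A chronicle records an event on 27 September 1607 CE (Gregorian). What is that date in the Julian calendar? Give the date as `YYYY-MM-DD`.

1607-09-17

For dates in this range the Gregorian date is 10 days ahead of the Julian.
27 September 1607 Gregorian − 10 days → 17 September 1607 Julian.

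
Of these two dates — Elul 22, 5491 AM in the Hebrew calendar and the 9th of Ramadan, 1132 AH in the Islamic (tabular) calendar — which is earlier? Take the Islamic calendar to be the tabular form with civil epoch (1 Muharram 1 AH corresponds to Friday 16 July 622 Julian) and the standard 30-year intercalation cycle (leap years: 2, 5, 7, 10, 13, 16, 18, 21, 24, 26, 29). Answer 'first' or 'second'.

second

The two dates have Julian Day Numbers 2353560 and 2349473 respectively.
Since 2349473 < 2353560, the second date comes first.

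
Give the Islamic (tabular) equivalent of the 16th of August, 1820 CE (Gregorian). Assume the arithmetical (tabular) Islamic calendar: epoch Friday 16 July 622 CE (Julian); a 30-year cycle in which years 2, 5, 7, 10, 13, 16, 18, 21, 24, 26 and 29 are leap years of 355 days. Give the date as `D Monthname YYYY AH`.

Julian Day Number of the source date = 2386029.
Converting JDN 2386029 to the tabular Islamic calendar gives 7 Dhu al-Qa'dah 1235 AH.

7 Dhu al-Qa'dah 1235 AH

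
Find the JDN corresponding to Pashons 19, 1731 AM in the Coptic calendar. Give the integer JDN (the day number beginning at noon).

In the Gregorian calendar the same day is 27 May 2015.
JDN 2400001 is 17 November 1858 CE (Gregorian), MJD 0; the target day is +57169 days from there, so JDN = 2457170.

2457170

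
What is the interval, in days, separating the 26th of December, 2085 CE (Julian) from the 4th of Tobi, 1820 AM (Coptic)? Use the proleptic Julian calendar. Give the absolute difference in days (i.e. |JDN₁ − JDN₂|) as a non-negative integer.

6579

First date → JDN 2482964; second date → JDN 2489543.
The interval is |2482964 − 2489543| = 6579 days.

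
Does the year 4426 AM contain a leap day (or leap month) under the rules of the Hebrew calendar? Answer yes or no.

Hebrew year 4426 is year 18 of its 19-year Metonic cycle; leap years are at positions 3, 6, 8, 11, 14, 17, 19, so it is a common year (12 months).

no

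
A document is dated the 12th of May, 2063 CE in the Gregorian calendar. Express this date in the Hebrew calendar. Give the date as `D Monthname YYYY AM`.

Both dates share Julian Day Number 2474687; in the Hebrew calendar that is 13 Iyar 5823 AM.

13 Iyar 5823 AM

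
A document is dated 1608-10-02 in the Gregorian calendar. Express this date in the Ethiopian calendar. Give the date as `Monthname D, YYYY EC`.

Julian Day Number of the source date = 2308645.
Converting JDN 2308645 to the Ethiopian calendar gives 25 Meskerem 1601 EC.

Meskerem 25, 1601 EC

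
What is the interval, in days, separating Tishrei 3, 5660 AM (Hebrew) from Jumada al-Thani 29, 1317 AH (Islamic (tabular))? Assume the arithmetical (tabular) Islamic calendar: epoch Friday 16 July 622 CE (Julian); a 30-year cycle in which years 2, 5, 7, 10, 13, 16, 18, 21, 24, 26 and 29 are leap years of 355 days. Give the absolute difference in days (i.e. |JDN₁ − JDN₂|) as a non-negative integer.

JDN of the first date = 2414905.
JDN of the second date = 2414963.
|2414963 − 2414905| = 58.

58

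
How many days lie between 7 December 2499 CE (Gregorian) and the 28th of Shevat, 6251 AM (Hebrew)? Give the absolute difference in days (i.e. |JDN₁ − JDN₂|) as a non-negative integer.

3225

JDN of the first date = 2634142.
JDN of the second date = 2630917.
|2630917 − 2634142| = 3225.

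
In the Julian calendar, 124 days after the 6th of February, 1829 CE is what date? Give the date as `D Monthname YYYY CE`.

Counting 124 days forward from JDN 2389137 reaches JDN 2389261, which is 10 June 1829 CE.

10 June 1829 CE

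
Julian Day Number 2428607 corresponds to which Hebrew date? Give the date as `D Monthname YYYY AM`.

JDN 2428607 is 14 March 1937 in the Gregorian calendar.
In the Hebrew calendar that day is 2 Nisan 5697 AM.

2 Nisan 5697 AM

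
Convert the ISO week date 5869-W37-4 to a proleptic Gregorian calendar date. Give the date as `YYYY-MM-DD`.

ISO week 1 of 5869 is the week containing the first Thursday of 5869.
Week 37, day 4 (Thursday) lands on 5869-09-16.

5869-09-16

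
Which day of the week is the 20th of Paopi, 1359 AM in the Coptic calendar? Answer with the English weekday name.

Equivalently 27 October 1642 Gregorian, JDN 2321088.
Since JDN mod 7 = 0 (0 = Monday), the day is Monday.

Monday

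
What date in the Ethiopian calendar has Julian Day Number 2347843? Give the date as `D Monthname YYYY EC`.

21 Tir 1708 EC

The Gregorian equivalent of JDN 2347843 is 28 January 1716.
In the Ethiopian calendar that day is 21 Tir 1708 EC.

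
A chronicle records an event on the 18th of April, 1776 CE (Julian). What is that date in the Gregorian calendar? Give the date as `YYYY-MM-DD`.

At this point the Julian calendar is 11 days behind the Gregorian.
18 April 1776 Julian + 11 days → 29 April 1776 Gregorian.

1776-04-29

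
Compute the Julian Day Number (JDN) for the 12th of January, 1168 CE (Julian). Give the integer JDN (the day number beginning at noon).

2147681

Equivalently 19 January 1168 (proleptic Gregorian).
JDN 2299161 is 15 October 1582 CE (Gregorian); the target day is −151480 days from there, so JDN = 2147681.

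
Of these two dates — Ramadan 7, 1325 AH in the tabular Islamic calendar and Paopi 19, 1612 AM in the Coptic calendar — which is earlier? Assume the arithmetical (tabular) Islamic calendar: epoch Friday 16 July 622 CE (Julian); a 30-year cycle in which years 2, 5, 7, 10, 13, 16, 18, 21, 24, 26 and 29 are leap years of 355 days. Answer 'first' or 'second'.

second

The two dates have Julian Day Numbers 2417863 and 2413496 respectively.
Since 2413496 < 2417863, the second date comes first.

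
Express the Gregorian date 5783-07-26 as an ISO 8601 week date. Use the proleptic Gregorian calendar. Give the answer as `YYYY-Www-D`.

5783-W30-6

The weekday is Saturday (ISO weekday 6).
That Saturday belongs to ISO week 30 of ISO year 5783.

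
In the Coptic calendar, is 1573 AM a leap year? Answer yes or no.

no

1573 mod 4 = 1; in the Coptic calendar a year is leap when year mod 4 = 3, so it is a common year.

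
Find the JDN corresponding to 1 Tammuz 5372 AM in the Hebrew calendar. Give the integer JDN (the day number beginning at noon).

2310013

In the Gregorian calendar the same day is 1 July 1612.
JDN 2299161 is 15 October 1582 CE (Gregorian); the target day is +10852 days from there, so JDN = 2310013.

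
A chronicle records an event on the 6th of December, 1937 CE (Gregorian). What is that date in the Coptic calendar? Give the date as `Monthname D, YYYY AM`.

Julian Day Number of the source date = 2428874.
Converting JDN 2428874 to the Coptic calendar gives 27 Hathor 1654 AM.

Hathor 27, 1654 AM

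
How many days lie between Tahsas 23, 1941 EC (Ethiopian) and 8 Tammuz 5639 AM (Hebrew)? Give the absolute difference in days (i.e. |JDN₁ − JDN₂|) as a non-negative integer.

JDN of the first date = 2432918.
JDN of the second date = 2407530.
|2407530 − 2432918| = 25388.

25388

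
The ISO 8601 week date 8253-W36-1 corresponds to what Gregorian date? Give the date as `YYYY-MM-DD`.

8253-09-05

ISO week 1 of 8253 is the week containing the first Thursday of 8253.
Week 36, day 1 (Monday) lands on 8253-09-05.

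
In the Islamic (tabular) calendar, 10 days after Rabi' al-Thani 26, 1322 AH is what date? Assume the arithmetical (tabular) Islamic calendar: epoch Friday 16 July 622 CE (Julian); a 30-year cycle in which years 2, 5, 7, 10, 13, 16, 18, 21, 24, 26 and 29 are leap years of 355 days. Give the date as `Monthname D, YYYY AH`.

Jumada al-Awwal 7, 1322 AH

Counting 10 days forward from JDN 2416672 reaches JDN 2416682, which is Jumada al-Awwal 7, 1322 AH.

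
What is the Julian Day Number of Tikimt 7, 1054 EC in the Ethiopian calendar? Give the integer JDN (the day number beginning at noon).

In the proleptic Gregorian calendar the same day is 10 October 1061.
JDN 2400001 is 17 November 1858 CE (Gregorian), MJD 0; the target day is −291136 days from there, so JDN = 2108865.

2108865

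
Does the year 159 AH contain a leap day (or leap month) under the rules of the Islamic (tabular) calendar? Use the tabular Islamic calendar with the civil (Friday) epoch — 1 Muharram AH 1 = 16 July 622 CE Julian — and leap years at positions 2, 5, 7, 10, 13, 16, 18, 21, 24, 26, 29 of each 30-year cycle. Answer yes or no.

Year 159 AH is year 9 of its 30-year cycle; leap positions are 2, 5, 7, 10, 13, 16, 18, 21, 24, 26, 29, so it is a common year (354 days).

no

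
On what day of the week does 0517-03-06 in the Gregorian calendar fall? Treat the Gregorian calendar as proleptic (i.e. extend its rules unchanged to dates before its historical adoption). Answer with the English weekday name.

Saturday

JDN 1909955 mod 7 = 5, and JDN 0 was a Monday, so this is a Saturday.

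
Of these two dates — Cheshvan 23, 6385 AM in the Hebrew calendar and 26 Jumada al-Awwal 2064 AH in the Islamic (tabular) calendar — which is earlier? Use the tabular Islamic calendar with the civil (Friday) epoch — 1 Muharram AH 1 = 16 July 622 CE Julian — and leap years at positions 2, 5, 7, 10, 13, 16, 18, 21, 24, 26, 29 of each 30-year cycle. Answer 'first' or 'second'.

second

Converting both to JDN: 2679786 vs 2679641; the smaller is the second.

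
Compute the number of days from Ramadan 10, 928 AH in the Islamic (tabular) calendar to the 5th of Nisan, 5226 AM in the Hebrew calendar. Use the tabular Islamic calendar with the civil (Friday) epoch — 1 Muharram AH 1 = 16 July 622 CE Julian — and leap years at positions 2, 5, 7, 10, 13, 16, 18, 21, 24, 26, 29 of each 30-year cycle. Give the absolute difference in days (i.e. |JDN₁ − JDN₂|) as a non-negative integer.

First date → JDN 2277183; second date → JDN 2256595.
The interval is |2277183 − 2256595| = 20588 days.

20588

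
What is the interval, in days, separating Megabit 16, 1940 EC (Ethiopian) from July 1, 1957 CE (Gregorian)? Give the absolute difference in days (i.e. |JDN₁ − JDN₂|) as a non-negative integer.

3385

First date → JDN 2432636; second date → JDN 2436021.
The interval is |2432636 − 2436021| = 3385 days.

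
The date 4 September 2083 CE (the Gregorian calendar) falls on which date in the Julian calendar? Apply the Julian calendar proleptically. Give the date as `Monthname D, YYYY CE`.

The Julian–Gregorian offset here is 13 days (Julian trailing).
4 September 2083 Gregorian − 13 days → 22 August 2083 Julian.

August 22, 2083 CE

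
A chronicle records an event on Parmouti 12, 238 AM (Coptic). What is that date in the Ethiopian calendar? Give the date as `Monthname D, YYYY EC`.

Miyazya 12, 514 EC

The source date corresponds to 9 April 522 in the proleptic Gregorian calendar (JDN 1911815).
That day falls on 12 Miyazya 514 EC in the Ethiopian calendar.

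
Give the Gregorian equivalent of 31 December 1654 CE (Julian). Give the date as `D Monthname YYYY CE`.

The Julian–Gregorian offset here is 10 days (Julian trailing).
31 December 1654 Julian + 10 days → 10 January 1655 Gregorian.

10 January 1655 CE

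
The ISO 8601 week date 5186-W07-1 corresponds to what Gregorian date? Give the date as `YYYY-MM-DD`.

ISO week 1 of 5186 is the week containing the first Thursday of 5186.
Week 7, day 1 (Monday) lands on 5186-02-10.

5186-02-10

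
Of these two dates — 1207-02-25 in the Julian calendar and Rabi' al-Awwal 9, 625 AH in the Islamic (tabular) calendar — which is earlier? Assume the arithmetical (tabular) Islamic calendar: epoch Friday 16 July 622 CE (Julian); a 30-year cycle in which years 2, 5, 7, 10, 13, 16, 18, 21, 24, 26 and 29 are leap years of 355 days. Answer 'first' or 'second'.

Converting both to JDN: 2161970 vs 2169632; the smaller is the first.

first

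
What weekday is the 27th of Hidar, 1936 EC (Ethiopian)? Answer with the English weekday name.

Tuesday

In the Gregorian calendar this is 7 December 1943 (JDN 2431066).
2431066 ≡ 1 (mod 7); counting from Monday = 0 gives Tuesday.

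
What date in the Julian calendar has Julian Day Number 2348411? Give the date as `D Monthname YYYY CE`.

7 August 1717 CE

The Gregorian equivalent of JDN 2348411 is 18 August 1717.
In the Julian calendar that day is 7 August 1717 CE.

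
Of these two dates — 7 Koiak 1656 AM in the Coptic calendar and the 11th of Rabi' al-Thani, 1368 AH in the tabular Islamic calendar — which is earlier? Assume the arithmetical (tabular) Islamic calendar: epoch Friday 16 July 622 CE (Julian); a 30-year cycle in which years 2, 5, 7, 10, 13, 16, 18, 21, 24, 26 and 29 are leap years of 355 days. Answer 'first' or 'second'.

Converting both to JDN: 2429615 vs 2432958; the smaller is the first.

first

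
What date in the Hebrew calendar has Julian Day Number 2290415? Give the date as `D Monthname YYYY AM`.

13 Cheshvan 5319 AM

The proleptic Gregorian equivalent of JDN 2290415 is 4 November 1558.
In the Hebrew calendar that day is 13 Cheshvan 5319 AM.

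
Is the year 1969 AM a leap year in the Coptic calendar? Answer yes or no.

no

1969 mod 4 = 1; in the Coptic calendar a year is leap when year mod 4 = 3, so it is a common year.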